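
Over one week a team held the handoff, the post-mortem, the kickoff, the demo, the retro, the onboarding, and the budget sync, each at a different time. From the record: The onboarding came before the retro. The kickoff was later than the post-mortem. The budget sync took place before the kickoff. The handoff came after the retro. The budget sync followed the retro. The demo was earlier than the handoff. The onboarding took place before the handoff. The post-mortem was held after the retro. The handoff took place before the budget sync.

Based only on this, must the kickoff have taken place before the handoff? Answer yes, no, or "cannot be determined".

Tracing the constraints gives the handoff → the budget sync → the kickoff, so the handoff must come before the kickoff.
That means the kickoff cannot be before the handoff.

no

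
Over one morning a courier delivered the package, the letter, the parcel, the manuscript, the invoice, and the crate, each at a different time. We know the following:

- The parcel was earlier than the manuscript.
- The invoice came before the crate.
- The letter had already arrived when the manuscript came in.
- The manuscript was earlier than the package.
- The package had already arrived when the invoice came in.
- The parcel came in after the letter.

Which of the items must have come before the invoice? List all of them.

Directly stated before the invoice: the package.
The letter reaches the invoice via the letter → the manuscript → the package → the invoice.
The manuscript reaches the invoice via the manuscript → the package → the invoice.
The parcel reaches the invoice via the parcel → the manuscript → the package → the invoice.

the letter, the manuscript, the package, the parcel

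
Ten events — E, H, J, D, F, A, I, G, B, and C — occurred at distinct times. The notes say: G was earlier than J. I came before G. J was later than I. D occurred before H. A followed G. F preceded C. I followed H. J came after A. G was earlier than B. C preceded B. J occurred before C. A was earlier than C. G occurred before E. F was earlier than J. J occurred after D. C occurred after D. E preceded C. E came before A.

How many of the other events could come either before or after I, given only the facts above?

1

Forced before I: D and H; forced after I: A, B, C, E, G, and J.
That leaves F with no forced order relative to I — 1.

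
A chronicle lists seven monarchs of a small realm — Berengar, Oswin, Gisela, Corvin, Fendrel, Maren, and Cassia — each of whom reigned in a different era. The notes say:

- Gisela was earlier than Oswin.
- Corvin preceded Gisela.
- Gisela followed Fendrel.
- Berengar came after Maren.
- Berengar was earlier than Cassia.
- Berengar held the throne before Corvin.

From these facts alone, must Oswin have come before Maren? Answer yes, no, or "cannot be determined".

Tracing the constraints gives Maren → Berengar → Corvin → Gisela → Oswin, so Maren must come before Oswin.
That means Oswin cannot be before Maren.

no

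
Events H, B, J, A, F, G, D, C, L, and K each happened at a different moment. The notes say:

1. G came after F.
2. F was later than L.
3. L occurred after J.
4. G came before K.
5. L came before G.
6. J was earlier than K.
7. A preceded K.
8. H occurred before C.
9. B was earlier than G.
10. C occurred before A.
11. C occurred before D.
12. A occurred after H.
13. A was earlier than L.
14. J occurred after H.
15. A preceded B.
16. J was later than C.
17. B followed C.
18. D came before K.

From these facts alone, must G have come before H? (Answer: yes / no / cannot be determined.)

no

Tracing the constraints gives H → C → B → G, so H must come before G.
That means G cannot be before H.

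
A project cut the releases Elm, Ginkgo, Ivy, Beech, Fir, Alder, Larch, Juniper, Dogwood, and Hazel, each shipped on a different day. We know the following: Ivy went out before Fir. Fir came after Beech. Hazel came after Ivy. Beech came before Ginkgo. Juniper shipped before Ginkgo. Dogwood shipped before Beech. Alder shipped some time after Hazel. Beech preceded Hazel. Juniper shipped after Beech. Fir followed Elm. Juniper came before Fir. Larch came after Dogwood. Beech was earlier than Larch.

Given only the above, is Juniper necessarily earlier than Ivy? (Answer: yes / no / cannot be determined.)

cannot be determined

No chain of stated constraints runs from Juniper to Ivy, and none runs from Ivy to Juniper either.
So the relative order of Juniper and Ivy is not fixed by the given facts.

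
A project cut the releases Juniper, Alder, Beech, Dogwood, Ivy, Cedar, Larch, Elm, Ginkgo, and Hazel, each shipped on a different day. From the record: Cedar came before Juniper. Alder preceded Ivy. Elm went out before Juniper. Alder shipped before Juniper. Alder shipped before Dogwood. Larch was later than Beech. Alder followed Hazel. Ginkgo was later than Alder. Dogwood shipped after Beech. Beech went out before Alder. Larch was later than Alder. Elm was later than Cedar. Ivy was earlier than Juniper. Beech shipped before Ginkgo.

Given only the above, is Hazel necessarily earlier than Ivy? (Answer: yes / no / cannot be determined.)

Chain the constraints: Hazel → Alder → Ivy. Each link is directly stated, so Hazel comes before Ivy.

yes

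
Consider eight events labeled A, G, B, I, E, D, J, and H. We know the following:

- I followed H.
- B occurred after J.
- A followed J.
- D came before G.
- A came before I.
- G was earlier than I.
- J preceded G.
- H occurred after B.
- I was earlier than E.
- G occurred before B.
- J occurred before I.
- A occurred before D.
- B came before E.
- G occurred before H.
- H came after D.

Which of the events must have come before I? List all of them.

Directly stated before I: A, G, H, and J.
B reaches I via B → H → I.
D reaches I via D → H → I.
No chain forces E ahead of I.

A, B, D, G, H, J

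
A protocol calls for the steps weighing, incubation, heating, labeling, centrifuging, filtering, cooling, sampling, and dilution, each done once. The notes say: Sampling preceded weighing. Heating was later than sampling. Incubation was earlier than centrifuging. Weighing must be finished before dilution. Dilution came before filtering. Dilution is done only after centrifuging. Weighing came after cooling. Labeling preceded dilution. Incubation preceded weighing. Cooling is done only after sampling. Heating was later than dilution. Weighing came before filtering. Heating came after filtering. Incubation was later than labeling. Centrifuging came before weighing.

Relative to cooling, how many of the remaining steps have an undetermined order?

Forced before cooling: sampling; forced after cooling: dilution, filtering, heating, and weighing.
That leaves centrifuging, incubation, and labeling with no forced order relative to cooling — 3.

3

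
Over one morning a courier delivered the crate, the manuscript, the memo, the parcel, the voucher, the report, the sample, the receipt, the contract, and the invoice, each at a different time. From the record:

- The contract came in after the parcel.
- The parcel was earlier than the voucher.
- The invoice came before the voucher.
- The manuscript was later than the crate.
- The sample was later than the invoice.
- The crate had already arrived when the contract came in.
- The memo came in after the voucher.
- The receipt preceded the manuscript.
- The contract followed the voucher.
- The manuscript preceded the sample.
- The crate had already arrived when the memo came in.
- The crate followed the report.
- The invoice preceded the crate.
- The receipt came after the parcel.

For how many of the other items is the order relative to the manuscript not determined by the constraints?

Forced before the manuscript: the crate, the invoice, the parcel, the receipt, and the report; forced after the manuscript: the sample.
That leaves the contract, the memo, and the voucher with no forced order relative to the manuscript — 3.

3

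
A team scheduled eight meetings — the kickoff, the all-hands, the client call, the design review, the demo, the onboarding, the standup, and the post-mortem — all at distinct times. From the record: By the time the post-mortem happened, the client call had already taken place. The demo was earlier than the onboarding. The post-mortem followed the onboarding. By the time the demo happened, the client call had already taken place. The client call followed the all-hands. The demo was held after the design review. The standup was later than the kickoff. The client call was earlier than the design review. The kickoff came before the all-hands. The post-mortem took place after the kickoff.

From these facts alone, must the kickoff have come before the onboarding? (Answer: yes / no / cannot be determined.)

Chain the constraints: the kickoff → the all-hands → the client call → the demo → the onboarding. Each link is directly stated, so the kickoff comes before the onboarding.

yes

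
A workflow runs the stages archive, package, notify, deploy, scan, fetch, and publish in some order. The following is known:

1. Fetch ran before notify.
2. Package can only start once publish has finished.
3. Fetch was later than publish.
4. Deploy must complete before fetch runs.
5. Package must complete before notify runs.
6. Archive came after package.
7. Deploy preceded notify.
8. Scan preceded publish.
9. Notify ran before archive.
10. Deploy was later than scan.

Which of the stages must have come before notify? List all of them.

Directly stated before notify: deploy, fetch, and package.
Publish reaches notify via publish → fetch → notify.
Scan reaches notify via scan → deploy → notify.

deploy, fetch, package, publish, scan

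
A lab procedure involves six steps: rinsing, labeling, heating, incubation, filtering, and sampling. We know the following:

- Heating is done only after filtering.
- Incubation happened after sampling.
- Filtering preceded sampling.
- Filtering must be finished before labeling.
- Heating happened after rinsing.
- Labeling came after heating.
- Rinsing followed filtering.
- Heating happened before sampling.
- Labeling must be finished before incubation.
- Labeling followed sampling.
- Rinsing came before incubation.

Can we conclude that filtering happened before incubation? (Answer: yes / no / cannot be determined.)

Chain the constraints: filtering → sampling → incubation. Each link is directly stated, so filtering comes before incubation.

yes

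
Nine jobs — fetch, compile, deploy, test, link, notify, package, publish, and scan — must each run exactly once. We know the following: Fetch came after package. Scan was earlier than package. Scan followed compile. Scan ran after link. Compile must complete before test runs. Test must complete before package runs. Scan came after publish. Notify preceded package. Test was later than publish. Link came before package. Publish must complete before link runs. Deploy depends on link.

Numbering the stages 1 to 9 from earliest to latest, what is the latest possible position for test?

Test must come before fetch and package — 2 stages forced after it.
Everything else can be placed before test in some valid order, so test can sit as late as position 9 − 2 = 7.

7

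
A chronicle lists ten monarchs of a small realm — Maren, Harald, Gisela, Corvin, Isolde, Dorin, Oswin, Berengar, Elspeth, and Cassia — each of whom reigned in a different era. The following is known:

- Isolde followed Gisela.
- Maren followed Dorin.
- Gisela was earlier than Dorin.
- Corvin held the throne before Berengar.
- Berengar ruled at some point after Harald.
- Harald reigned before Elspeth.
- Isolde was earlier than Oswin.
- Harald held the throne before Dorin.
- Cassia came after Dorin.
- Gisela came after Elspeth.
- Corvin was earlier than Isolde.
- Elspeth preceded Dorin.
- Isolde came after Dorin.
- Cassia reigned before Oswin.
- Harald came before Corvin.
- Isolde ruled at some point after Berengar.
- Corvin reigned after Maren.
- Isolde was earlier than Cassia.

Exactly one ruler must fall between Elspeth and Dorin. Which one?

Tracing the constraints gives Elspeth → Gisela → Dorin, so Gisela sits after Elspeth and before Dorin.
No other ruler is forced both after Elspeth and before Dorin.

Gisela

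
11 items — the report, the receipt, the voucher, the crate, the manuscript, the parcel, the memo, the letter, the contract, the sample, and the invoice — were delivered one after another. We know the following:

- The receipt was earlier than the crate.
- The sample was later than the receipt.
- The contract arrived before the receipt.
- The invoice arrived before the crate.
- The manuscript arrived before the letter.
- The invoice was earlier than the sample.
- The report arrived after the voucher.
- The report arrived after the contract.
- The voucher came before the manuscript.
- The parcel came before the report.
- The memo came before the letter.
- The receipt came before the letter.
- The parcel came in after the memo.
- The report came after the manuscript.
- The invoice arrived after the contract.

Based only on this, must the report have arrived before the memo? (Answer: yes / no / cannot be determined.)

Tracing the constraints gives the memo → the parcel → the report, so the memo must come before the report.
That means the report cannot be before the memo.

no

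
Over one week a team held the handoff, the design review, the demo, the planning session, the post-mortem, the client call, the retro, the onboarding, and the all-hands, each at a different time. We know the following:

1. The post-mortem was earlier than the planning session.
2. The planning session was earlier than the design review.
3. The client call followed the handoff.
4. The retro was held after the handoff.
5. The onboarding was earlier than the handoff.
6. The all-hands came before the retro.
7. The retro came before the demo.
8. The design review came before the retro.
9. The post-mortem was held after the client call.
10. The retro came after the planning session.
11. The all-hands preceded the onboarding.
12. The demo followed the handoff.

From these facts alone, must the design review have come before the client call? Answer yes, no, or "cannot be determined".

Tracing the constraints gives the client call → the post-mortem → the planning session → the design review, so the client call must come before the design review.
That means the design review cannot be before the client call.

no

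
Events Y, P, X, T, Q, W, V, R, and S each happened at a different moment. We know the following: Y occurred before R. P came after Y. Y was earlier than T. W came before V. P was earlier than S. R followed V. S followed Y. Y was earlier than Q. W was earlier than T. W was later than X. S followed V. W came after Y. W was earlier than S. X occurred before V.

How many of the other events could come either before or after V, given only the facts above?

Forced before V: W, X, and Y; forced after V: R and S.
That leaves P, Q, and T with no forced order relative to V — 3.

3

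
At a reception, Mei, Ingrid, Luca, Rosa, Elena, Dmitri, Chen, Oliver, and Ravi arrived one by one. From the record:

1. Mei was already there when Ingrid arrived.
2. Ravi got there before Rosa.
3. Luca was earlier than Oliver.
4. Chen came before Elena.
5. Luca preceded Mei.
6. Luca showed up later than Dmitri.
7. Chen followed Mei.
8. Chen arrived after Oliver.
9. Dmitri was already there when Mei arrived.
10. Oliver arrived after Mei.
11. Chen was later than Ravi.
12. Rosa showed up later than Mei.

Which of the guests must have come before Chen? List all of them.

Dmitri, Luca, Mei, Oliver, Ravi

Directly stated before Chen: Mei, Oliver, and Ravi.
Dmitri reaches Chen via Dmitri → Mei → Chen.
Luca reaches Chen via Luca → Mei → Chen.
No chain forces Rosa (or any of the others) ahead of Chen.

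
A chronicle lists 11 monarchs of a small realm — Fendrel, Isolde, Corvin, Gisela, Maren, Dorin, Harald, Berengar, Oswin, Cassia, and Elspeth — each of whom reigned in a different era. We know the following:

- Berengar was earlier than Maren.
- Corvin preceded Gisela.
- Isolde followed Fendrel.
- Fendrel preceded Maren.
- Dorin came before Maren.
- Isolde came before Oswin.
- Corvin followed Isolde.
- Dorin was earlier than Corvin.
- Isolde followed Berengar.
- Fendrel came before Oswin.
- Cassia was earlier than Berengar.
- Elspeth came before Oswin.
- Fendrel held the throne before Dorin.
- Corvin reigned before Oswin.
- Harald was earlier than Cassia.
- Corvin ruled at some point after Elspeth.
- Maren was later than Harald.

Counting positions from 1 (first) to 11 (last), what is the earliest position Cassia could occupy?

Harald must come before Cassia — 1 forced predecessor.
Nothing else is forced ahead of Cassia, so their earliest slot is position 1 + 1 = 2.

2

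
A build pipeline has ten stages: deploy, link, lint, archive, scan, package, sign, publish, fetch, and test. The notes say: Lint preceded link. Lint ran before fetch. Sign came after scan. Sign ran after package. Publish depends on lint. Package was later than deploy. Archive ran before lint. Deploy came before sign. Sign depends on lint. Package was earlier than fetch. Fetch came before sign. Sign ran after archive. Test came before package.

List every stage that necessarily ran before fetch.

archive, deploy, lint, package, test

Directly stated before fetch: lint and package.
Archive reaches fetch via archive → lint → fetch.
Deploy reaches fetch via deploy → package → fetch.
Test reaches fetch via test → package → fetch.
No chain forces link (or any of the others) ahead of fetch.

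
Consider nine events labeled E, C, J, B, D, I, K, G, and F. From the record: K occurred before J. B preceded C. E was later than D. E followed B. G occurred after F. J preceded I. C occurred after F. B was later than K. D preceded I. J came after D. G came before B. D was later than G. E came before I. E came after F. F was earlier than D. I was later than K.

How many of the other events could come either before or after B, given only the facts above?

2

Forced before B: F, G, and K; forced after B: C, E, and I.
That leaves D and J with no forced order relative to B — 2.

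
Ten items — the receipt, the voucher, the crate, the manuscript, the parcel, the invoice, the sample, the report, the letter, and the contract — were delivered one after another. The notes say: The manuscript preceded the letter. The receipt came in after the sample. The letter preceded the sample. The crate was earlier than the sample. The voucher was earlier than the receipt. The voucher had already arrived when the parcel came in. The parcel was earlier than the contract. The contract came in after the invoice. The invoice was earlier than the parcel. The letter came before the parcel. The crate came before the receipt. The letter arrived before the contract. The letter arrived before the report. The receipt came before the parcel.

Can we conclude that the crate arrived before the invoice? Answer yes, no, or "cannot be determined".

cannot be determined

No chain of stated constraints runs from the crate to the invoice, and none runs from the invoice to the crate either.
So the relative order of the crate and the invoice is not fixed by the given facts.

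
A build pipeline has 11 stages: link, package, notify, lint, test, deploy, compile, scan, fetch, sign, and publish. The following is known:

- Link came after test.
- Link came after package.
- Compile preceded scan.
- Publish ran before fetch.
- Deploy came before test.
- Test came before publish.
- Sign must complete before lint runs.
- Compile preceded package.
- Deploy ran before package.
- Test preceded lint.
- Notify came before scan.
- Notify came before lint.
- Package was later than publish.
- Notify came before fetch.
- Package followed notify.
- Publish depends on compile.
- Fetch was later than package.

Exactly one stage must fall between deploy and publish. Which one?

test

Tracing the constraints gives deploy → test → publish, so test sits after deploy and before publish.
No other stage is forced both after deploy and before publish.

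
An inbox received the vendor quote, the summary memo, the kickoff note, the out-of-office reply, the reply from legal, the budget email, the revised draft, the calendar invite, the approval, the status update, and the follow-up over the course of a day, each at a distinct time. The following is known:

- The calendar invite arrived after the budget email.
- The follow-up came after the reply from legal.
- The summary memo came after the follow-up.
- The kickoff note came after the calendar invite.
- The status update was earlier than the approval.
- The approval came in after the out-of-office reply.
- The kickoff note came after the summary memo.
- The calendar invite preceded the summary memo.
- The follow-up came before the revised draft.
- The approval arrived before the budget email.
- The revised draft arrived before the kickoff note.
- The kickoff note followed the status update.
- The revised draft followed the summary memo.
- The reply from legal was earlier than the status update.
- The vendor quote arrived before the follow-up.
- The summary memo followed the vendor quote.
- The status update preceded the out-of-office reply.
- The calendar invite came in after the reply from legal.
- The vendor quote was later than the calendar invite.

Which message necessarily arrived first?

the reply from legal

The reply from legal has a chain of constraints placing it before every other message, so the reply from legal must be first.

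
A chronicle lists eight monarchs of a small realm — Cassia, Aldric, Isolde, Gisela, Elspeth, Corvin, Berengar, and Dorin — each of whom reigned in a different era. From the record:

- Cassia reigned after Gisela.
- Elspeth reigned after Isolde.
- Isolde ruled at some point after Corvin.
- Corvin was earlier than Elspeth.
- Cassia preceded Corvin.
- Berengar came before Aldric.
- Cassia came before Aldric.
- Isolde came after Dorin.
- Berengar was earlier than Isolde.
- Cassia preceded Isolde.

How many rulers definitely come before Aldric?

Directly stated before Aldric: Berengar and Cassia.
Gisela reaches Aldric via Gisela → Cassia → Aldric.
That's Berengar, Cassia, and Gisela — 3 in all.

3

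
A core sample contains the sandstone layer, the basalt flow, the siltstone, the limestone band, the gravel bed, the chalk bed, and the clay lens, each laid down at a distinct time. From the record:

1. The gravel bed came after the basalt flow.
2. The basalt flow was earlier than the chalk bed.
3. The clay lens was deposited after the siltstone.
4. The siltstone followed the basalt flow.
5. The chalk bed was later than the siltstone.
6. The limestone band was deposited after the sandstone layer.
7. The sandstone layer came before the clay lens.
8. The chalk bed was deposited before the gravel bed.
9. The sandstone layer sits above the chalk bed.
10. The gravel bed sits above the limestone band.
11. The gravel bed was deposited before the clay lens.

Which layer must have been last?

the clay lens

Every other layer has a chain of constraints placing it before the clay lens, so the clay lens is last.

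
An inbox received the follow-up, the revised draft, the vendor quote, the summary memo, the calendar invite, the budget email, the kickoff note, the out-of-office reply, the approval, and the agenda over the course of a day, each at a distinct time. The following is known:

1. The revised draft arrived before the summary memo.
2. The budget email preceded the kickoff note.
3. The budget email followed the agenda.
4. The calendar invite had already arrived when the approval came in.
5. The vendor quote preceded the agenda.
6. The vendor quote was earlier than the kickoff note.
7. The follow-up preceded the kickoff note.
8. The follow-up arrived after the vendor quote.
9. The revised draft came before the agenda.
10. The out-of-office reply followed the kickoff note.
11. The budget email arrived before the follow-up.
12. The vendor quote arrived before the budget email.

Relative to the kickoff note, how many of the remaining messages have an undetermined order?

3

Forced before the kickoff note: the agenda, the budget email, the follow-up, the revised draft, and the vendor quote; forced after the kickoff note: the out-of-office reply.
That leaves the approval, the calendar invite, and the summary memo with no forced order relative to the kickoff note — 3.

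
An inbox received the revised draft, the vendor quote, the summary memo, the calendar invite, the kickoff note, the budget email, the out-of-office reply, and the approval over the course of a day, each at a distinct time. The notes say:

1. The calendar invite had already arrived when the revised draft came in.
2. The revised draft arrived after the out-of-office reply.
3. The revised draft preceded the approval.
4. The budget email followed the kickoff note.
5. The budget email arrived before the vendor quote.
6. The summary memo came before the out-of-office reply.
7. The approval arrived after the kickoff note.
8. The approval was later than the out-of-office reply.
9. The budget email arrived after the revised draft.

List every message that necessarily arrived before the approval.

the calendar invite, the kickoff note, the out-of-office reply, the revised draft, the summary memo

Directly stated before the approval: the kickoff note, the out-of-office reply, and the revised draft.
The calendar invite reaches the approval via the calendar invite → the revised draft → the approval.
The summary memo reaches the approval via the summary memo → the out-of-office reply → the approval.
No chain forces the budget email (or any of the others) ahead of the approval.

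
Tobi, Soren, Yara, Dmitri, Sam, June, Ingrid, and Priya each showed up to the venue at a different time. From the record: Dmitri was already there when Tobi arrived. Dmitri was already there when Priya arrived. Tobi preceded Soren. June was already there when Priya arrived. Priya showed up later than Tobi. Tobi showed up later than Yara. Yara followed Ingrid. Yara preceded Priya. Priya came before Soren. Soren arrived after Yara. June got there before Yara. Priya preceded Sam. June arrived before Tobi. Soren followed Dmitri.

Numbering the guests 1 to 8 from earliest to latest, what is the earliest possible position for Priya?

6

Dmitri, Ingrid, June, Tobi, and Yara must all come before Priya — 5 forced predecessors.
Nothing else is forced ahead of Priya, so their earliest slot is position 5 + 1 = 6.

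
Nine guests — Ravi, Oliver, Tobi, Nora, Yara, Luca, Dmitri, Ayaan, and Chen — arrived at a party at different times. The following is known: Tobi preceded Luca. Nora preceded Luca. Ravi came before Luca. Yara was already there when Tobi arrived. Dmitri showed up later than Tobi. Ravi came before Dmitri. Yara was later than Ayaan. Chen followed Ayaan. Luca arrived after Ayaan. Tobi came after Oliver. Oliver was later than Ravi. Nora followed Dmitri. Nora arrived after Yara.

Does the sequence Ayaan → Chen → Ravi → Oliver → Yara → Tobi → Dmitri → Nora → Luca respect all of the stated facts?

yes

Check each stated constraint against the proposed order — e.g. Ravi is ahead of Luca; Ayaan is ahead of Luca. Every pair is in the required order; nothing is violated.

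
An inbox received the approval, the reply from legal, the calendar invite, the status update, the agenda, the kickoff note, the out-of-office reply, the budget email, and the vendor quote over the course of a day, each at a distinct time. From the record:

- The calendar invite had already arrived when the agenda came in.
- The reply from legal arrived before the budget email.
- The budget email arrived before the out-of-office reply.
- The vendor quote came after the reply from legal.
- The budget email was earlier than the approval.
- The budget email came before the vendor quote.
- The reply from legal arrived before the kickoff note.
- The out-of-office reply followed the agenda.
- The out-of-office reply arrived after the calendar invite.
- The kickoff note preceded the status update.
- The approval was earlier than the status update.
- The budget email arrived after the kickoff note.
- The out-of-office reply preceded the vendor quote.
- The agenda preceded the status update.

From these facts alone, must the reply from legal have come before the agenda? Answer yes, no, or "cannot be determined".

cannot be determined

No chain of stated constraints runs from the reply from legal to the agenda, and none runs from the agenda to the reply from legal either.
So the relative order of the reply from legal and the agenda is not fixed by the given facts.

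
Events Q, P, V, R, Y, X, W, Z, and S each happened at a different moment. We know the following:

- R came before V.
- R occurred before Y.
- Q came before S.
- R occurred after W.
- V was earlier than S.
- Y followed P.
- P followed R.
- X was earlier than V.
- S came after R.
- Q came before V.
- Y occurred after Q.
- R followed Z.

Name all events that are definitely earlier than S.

Directly stated before S: Q, R, and V.
W reaches S via W → R → S.
X reaches S via X → V → S.
Z reaches S via Z → R → S.
No chain forces Y (or any of the others) ahead of S.

Q, R, V, W, X, Z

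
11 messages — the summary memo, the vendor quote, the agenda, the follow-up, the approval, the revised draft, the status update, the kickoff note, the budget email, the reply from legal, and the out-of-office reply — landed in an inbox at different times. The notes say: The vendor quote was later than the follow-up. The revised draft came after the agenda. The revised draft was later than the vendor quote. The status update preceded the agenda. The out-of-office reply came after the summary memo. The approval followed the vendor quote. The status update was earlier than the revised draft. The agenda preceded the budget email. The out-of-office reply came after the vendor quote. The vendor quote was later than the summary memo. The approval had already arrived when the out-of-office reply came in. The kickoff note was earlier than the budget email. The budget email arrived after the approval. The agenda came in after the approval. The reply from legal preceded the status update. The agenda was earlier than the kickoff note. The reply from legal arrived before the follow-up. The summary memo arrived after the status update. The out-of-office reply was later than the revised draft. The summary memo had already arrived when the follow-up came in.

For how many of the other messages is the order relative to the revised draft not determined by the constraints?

2

Forced before the revised draft: the agenda, the approval, the follow-up, the reply from legal, the status update, the summary memo, and the vendor quote; forced after the revised draft: the out-of-office reply.
That leaves the budget email and the kickoff note with no forced order relative to the revised draft — 2.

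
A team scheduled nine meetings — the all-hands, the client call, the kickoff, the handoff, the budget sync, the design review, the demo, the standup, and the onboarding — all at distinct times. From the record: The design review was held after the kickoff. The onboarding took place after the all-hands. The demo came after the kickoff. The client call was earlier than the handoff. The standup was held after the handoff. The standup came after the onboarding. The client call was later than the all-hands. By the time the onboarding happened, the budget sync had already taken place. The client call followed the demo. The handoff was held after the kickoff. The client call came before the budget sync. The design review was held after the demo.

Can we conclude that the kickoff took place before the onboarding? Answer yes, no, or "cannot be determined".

Chain the constraints: the kickoff → the demo → the client call → the budget sync → the onboarding. Each link is directly stated, so the kickoff comes before the onboarding.

yes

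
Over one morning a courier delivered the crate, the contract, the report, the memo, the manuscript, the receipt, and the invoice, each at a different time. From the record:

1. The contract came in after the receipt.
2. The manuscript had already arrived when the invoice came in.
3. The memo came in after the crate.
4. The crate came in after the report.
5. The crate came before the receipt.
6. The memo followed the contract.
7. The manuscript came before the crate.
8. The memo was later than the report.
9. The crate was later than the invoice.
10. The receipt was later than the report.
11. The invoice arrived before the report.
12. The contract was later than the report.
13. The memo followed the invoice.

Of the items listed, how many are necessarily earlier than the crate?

Directly stated before the crate: the invoice, the manuscript, and the report.
No chain forces the memo (or any of the others) ahead of the crate.
That's the invoice, the manuscript, and the report — 3 in all.

3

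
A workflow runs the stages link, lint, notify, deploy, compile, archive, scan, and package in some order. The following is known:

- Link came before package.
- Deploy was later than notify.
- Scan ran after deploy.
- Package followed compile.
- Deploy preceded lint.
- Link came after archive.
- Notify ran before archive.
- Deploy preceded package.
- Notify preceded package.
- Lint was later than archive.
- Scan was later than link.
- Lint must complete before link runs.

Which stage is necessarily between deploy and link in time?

Tracing the constraints gives deploy → lint → link, so lint sits after deploy and before link.
No other stage is forced both after deploy and before link.

lint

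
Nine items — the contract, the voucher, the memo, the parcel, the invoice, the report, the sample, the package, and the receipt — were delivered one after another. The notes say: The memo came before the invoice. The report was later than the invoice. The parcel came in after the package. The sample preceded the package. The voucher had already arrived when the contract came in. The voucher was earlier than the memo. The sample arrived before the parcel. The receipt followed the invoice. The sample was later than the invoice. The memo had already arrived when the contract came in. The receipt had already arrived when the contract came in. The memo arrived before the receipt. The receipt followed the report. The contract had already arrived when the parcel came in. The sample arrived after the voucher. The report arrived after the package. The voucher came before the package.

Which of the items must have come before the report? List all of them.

the invoice, the memo, the package, the sample, the voucher

Directly stated before the report: the invoice and the package.
The memo reaches the report via the memo → the invoice → the report.
The sample reaches the report via the sample → the package → the report.
The voucher reaches the report via the voucher → the package → the report.
No chain forces the receipt (or any of the others) ahead of the report.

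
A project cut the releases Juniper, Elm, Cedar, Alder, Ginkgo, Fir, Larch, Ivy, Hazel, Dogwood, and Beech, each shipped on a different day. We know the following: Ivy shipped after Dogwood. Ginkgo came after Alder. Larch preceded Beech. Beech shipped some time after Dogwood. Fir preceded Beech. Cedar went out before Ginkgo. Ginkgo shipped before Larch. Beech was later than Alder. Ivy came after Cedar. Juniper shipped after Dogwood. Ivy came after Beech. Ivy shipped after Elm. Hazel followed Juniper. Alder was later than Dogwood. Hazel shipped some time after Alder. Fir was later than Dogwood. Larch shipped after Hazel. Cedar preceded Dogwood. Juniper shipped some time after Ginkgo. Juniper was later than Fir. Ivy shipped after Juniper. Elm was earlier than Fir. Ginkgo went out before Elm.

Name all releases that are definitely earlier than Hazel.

Directly stated before Hazel: Alder and Juniper.
Cedar reaches Hazel via Cedar → Ginkgo → Juniper → Hazel.
Dogwood reaches Hazel via Dogwood → Alder → Hazel.
Elm reaches Hazel via Elm → Fir → Juniper → Hazel.
Likewise Fir and Ginkgo each reach Hazel by chaining the stated constraints.
No chain forces Ivy (or any of the others) ahead of Hazel.

Alder, Cedar, Dogwood, Elm, Fir, Ginkgo, Juniper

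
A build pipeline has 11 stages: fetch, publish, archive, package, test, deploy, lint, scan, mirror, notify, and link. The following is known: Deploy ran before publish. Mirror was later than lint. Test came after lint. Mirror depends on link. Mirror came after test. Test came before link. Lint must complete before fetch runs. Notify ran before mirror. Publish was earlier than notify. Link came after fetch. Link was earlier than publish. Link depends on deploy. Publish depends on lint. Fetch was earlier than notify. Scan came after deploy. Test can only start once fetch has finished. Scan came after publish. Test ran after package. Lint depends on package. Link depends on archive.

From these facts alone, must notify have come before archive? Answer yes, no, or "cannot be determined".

Tracing the constraints gives archive → link → publish → notify, so archive must come before notify.
That means notify cannot be before archive.

no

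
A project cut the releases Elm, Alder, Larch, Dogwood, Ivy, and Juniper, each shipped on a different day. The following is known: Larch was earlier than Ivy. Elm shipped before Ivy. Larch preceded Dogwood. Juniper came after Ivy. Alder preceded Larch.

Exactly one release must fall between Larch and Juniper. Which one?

Tracing the constraints gives Larch → Ivy → Juniper, so Ivy sits after Larch and before Juniper.
No other release is forced both after Larch and before Juniper.

Ivy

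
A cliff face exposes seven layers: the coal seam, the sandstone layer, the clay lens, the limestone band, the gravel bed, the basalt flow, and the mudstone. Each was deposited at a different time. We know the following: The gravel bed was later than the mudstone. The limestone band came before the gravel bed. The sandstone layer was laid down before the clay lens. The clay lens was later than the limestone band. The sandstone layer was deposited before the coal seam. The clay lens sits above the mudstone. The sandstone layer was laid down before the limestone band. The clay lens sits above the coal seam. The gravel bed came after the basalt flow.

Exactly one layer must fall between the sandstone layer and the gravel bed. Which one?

the limestone band

Tracing the constraints gives the sandstone layer → the limestone band → the gravel bed, so the limestone band sits after the sandstone layer and before the gravel bed.
No other layer is forced both after the sandstone layer and before the gravel bed.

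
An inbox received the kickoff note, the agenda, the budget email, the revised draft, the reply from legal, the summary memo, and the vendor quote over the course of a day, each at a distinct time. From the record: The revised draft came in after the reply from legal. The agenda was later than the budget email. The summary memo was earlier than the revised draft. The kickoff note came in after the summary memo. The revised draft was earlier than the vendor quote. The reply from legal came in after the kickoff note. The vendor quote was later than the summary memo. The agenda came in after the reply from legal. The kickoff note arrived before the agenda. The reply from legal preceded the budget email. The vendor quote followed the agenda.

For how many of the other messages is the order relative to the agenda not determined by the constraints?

1

Forced before the agenda: the budget email, the kickoff note, the reply from legal, and the summary memo; forced after the agenda: the vendor quote.
That leaves the revised draft with no forced order relative to the agenda — 1.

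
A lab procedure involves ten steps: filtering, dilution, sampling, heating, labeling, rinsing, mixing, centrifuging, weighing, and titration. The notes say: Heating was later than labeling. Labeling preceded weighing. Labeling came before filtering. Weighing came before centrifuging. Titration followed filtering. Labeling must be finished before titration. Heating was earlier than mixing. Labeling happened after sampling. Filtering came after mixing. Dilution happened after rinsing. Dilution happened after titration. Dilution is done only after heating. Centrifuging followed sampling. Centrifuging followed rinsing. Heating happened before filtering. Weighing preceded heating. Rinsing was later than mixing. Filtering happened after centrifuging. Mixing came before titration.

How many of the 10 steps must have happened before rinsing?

5

Directly stated before rinsing: mixing.
Heating reaches rinsing via heating → mixing → rinsing.
Labeling reaches rinsing via labeling → heating → mixing → rinsing.
Sampling reaches rinsing via sampling → labeling → heating → mixing → rinsing.
Likewise weighing reaches rinsing by chaining the stated constraints.
No chain forces dilution (or any of the others) ahead of rinsing.
That's heating, labeling, mixing, sampling, and weighing — 5 in all.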